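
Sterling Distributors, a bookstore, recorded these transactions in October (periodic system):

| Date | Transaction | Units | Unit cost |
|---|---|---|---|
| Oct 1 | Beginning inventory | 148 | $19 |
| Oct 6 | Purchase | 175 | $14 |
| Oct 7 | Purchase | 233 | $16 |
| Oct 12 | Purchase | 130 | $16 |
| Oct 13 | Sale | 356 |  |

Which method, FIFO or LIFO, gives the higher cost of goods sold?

FIFO COGS: 148 @ $19 + 175 @ $14 + 33 @ $16 = $5,790
LIFO COGS: 130 @ $16 + 226 @ $16 = $5,696

FIFO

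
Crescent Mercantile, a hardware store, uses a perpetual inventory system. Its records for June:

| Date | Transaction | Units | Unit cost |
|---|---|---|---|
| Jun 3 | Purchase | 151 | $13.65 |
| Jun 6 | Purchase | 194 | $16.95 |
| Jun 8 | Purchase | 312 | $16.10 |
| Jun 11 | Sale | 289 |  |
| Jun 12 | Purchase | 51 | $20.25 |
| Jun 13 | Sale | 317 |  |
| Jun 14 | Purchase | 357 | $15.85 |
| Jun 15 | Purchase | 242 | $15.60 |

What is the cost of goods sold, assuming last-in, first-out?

Jun 11, 289 sold [LIFO — newest first]: 289 @ $16.10 = $4,652.90
Jun 13, 317 sold [LIFO — newest first]: 51 @ $20.25 + 23 @ $16.10 + 194 @ $16.95 + 49 @ $13.65 = $5,360.20
Total COGS = $4,652.90 + $5,360.20 = $10,013.10
Ending inventory: 102 @ $13.65 + 357 @ $15.85 + 242 @ $15.60 = $10,825.95

COGS = $10,013.10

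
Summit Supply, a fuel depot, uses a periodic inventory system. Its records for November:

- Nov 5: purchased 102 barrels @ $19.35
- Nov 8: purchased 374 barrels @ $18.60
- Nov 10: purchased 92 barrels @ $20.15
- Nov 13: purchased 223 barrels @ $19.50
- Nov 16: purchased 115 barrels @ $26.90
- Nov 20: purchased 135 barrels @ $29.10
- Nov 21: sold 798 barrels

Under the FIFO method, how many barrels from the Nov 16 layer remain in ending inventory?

108

Nov 21, 798 sold [FIFO — oldest first]: 102 @ $19.35 + 374 @ $18.60 + 92 @ $20.15 + 223 @ $19.50 + 7 @ $26.90 = $15,320.70
Ending inventory: 108 @ $26.90 + 135 @ $29.10 = $6,833.70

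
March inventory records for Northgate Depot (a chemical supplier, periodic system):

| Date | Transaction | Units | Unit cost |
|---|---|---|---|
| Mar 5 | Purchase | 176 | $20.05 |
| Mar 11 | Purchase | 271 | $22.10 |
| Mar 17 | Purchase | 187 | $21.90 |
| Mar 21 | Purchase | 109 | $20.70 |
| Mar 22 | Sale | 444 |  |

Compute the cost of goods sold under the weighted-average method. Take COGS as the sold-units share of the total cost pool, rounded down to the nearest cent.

COGS = $9,483.25

Mar 22, sell 444: 444/743 × $15,869.50 → $9,483.25
Ending inventory (cost pool remaining) = $6,386.25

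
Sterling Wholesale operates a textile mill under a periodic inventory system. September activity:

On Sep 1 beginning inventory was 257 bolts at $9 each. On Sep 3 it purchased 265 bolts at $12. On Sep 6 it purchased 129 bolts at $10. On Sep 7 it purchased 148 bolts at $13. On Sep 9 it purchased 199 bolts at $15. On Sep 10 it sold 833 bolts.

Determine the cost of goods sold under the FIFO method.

COGS = $9,217

Sep 10, 833 sold [FIFO — oldest first]: 257 @ $9 + 265 @ $12 + 129 @ $10 + 148 @ $13 + 34 @ $15 = $9,217
Ending inventory: 165 @ $15 = $2,475
Check: goods available $11,692 = COGS $9,217 + ending $2,475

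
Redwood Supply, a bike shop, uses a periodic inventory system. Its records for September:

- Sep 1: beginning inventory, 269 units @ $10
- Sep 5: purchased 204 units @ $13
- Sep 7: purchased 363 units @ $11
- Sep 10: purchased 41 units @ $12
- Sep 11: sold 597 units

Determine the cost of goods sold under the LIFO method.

COGS = $6,994

Sep 11, 597 sold [LIFO — newest first]: 41 @ $12 + 363 @ $11 + 193 @ $13 = $6,994
Ending inventory: 269 @ $10 + 11 @ $13 = $2,833
Check: goods available $9,827 = COGS $6,994 + ending $2,833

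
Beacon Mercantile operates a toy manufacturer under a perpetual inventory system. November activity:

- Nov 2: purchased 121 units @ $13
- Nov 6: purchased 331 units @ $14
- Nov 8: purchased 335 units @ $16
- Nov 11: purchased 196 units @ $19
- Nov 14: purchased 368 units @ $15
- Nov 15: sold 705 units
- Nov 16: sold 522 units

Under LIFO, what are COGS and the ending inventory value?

Nov 15, 705 sold [LIFO — newest first]: 368 @ $15 + 196 @ $19 + 141 @ $16 = $11,500
Nov 16, 522 sold [LIFO — newest first]: 194 @ $16 + 328 @ $14 = $7,696
Total COGS = $11,500 + $7,696 = $19,196
Ending inventory: 121 @ $13 + 3 @ $14 = $1,615

COGS = $19,196; ending inventory = $1,615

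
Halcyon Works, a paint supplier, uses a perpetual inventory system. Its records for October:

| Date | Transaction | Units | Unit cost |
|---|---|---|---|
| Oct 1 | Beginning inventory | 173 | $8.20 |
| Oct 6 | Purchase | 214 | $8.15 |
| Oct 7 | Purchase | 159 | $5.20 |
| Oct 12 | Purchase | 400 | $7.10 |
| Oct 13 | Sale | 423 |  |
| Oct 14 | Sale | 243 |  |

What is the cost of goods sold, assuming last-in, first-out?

COGS = $4,538.85

Oct 13, 423 sold [LIFO — newest first]: 400 @ $7.10 + 23 @ $5.20 = $2,959.60
Oct 14, 243 sold [LIFO — newest first]: 136 @ $5.20 + 107 @ $8.15 = $1,579.25
Total COGS = $2,959.60 + $1,579.25 = $4,538.85
Ending inventory: 173 @ $8.20 + 107 @ $8.15 = $2,290.65
Check: goods available $6,829.50 = COGS $4,538.85 + ending $2,290.65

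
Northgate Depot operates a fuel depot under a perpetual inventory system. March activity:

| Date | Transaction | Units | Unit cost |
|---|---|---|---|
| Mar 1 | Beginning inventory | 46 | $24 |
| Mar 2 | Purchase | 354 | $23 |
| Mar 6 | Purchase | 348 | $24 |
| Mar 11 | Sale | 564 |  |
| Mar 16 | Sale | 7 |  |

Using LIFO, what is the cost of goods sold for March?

COGS = $13,481

Mar 11, 564 sold [LIFO — newest first]: 348 @ $24 + 216 @ $23 = $13,320
Mar 16, 7 sold [LIFO — newest first]: 7 @ $23 = $161
Total COGS = $13,320 + $161 = $13,481
Ending inventory: 46 @ $24 + 131 @ $23 = $4,117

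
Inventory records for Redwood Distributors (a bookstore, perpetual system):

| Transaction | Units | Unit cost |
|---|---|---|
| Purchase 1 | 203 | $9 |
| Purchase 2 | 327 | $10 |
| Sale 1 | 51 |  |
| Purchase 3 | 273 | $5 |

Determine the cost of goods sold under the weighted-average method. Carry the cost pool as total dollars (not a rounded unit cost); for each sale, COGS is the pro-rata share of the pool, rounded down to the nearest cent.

After Purchase 1: 203 on hand, pool $1,827.00 (≈ $9.0000 each)
After Purchase 2: 530 on hand, pool $5,097.00 (≈ $9.6170 each)
Sale 1, sell 51: 51/530 × $5,097.00 → $490.46
After Purchase 3: 752 on hand, pool $5,971.54 (≈ $7.9409 each)
Ending inventory (cost pool remaining) = $5,971.54

COGS = $490.46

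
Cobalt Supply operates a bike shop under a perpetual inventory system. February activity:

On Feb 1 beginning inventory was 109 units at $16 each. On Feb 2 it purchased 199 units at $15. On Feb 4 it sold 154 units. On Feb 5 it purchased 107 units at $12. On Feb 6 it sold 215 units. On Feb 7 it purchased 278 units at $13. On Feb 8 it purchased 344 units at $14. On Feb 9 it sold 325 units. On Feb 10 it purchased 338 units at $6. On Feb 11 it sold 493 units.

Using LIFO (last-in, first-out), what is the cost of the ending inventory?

Feb 4, 154 sold [LIFO — newest first]: 154 @ $15 = $2,310
Feb 6, 215 sold [LIFO — newest first]: 107 @ $12 + 45 @ $15 + 63 @ $16 = $2,967
Feb 9, 325 sold [LIFO — newest first]: 325 @ $14 = $4,550
Feb 11, 493 sold [LIFO — newest first]: 338 @ $6 + 19 @ $14 + 136 @ $13 = $4,062
Total COGS = $2,310 + $2,967 + $4,550 + $4,062 = $13,889
Ending inventory: 46 @ $16 + 142 @ $13 = $2,582

Ending inventory = $2,582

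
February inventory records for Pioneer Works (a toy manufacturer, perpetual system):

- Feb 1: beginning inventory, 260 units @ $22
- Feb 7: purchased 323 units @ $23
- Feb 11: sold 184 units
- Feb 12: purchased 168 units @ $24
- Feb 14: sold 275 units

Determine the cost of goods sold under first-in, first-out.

Feb 11, 184 sold [FIFO — oldest first]: 184 @ $22 = $4,048
Feb 14, 275 sold [FIFO — oldest first]: 76 @ $22 + 199 @ $23 = $6,249
Total COGS = $4,048 + $6,249 = $10,297
Ending inventory: 124 @ $23 + 168 @ $24 = $6,884

COGS = $10,297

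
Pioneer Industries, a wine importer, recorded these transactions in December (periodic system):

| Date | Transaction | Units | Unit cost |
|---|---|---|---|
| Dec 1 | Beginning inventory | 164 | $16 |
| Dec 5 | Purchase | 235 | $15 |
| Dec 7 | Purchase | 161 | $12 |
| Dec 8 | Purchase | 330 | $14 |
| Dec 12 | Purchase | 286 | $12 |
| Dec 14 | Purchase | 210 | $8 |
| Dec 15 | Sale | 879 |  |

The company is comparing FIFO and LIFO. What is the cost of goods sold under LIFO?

FIFO COGS: 164 @ $16 + 235 @ $15 + 161 @ $12 + 319 @ $14 = $12,547
LIFO COGS: 210 @ $8 + 286 @ $12 + 330 @ $14 + 53 @ $12 = $10,368

COGS = $10,368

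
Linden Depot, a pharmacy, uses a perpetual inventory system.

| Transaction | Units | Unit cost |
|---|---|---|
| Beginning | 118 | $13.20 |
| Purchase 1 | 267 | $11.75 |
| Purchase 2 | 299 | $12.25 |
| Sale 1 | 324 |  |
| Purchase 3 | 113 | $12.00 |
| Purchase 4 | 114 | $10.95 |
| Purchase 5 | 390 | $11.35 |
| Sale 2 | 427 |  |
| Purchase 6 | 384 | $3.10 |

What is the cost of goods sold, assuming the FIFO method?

Sale 1 (324) [FIFO — oldest first]: 118 @ $13.20 + 206 @ $11.75 = $3,978.10
Sale 2 (427) [FIFO — oldest first]: 61 @ $11.75 + 299 @ $12.25 + 67 @ $12.00 = $5,183.50
Total COGS = $3,978.10 + $5,183.50 = $9,161.60
Ending inventory: 46 @ $12.00 + 114 @ $10.95 + 390 @ $11.35 + 384 @ $3.10 = $7,417.20
Check: goods available $16,578.80 = COGS $9,161.60 + ending $7,417.20

COGS = $9,161.60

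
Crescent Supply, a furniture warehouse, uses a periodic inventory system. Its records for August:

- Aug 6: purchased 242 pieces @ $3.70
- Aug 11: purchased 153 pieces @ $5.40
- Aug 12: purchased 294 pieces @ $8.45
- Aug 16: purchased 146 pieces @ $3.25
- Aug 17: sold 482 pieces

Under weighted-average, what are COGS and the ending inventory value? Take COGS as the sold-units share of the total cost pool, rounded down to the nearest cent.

Aug 17, sell 482: 482/835 × $4,680.40 → $2,701.73
Ending inventory (cost pool remaining) = $1,978.67

COGS = $2,701.73; ending inventory = $1,978.67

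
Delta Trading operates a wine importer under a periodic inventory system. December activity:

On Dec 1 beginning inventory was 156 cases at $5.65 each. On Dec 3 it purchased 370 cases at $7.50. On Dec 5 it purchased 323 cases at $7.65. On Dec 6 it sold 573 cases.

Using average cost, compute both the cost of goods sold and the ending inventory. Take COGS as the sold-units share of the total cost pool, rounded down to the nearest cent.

COGS = $4,135.41; ending inventory = $1,991.94

Dec 6, sell 573: 573/849 × $6,127.35 → $4,135.41
Ending inventory (cost pool remaining) = $1,991.94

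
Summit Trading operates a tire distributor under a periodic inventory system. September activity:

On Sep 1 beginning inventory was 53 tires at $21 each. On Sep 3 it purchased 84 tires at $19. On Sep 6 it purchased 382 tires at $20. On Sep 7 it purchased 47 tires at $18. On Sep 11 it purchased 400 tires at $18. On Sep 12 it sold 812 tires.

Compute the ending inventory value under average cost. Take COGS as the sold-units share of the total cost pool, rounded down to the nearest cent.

Sep 12, sell 812: 812/966 × $18,395.00 → $15,462.46
Ending inventory (cost pool remaining) = $2,932.54

Ending inventory = $2,932.54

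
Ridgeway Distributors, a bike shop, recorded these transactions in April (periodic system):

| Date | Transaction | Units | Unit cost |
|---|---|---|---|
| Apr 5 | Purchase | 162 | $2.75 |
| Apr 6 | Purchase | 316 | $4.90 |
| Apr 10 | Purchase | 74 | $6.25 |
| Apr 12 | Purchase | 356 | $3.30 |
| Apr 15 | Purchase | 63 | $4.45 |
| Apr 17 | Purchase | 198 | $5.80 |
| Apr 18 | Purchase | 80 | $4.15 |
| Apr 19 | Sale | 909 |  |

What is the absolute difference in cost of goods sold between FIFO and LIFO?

$438.60

FIFO COGS: 162 @ $2.75 + 316 @ $4.90 + 74 @ $6.25 + 356 @ $3.30 + 1 @ $4.45 = $3,635.65
LIFO COGS: 80 @ $4.15 + 198 @ $5.80 + 63 @ $4.45 + 356 @ $3.30 + 74 @ $6.25 + 138 @ $4.90 = $4,074.25
Difference = |$3,635.65 − $4,074.25| = $438.60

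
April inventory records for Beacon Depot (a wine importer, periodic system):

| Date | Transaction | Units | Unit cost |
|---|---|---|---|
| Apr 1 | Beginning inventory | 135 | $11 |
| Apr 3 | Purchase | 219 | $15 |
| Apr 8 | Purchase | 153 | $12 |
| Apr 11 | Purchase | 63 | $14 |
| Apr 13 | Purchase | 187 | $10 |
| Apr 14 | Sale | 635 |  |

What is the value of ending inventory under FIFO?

Ending inventory = $1,220

Apr 14, 635 sold [FIFO — oldest first]: 135 @ $11 + 219 @ $15 + 153 @ $12 + 63 @ $14 + 65 @ $10 = $8,138
Ending inventory: 122 @ $10 = $1,220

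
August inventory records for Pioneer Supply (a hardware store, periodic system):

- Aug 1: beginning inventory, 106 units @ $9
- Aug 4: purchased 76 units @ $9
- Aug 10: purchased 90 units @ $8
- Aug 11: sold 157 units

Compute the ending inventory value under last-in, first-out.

Aug 11, 157 sold [LIFO — newest first]: 90 @ $8 + 67 @ $9 = $1,323
Ending inventory: 106 @ $9 + 9 @ $9 = $1,035

Ending inventory = $1,035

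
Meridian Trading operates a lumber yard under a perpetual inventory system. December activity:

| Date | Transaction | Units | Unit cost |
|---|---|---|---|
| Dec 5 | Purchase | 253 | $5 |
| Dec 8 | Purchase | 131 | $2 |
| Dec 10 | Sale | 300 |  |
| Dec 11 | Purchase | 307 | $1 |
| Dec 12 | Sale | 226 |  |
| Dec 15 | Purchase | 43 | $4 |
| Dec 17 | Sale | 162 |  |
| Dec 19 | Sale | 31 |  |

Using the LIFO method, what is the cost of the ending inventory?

Ending inventory = $75

Dec 10, 300 sold [LIFO — newest first]: 131 @ $2 + 169 @ $5 = $1,107
Dec 12, 226 sold [LIFO — newest first]: 226 @ $1 = $226
Dec 17, 162 sold [LIFO — newest first]: 43 @ $4 + 81 @ $1 + 38 @ $5 = $443
Dec 19, 31 sold [LIFO — newest first]: 31 @ $5 = $155
Total COGS = $1,107 + $226 + $443 + $155 = $1,931
Ending inventory: 15 @ $5 = $75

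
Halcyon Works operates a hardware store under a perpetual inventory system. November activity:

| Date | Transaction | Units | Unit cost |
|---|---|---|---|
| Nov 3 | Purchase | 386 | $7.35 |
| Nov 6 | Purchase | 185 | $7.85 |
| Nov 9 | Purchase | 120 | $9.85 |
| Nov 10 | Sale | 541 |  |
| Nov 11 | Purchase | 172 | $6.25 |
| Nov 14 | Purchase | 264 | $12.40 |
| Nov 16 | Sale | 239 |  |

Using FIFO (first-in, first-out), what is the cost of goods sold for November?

COGS = $6,027.60

Nov 10, 541 sold [FIFO — oldest first]: 386 @ $7.35 + 155 @ $7.85 = $4,053.85
Nov 16, 239 sold [FIFO — oldest first]: 30 @ $7.85 + 120 @ $9.85 + 89 @ $6.25 = $1,973.75
Total COGS = $4,053.85 + $1,973.75 = $6,027.60
Ending inventory: 83 @ $6.25 + 264 @ $12.40 = $3,792.35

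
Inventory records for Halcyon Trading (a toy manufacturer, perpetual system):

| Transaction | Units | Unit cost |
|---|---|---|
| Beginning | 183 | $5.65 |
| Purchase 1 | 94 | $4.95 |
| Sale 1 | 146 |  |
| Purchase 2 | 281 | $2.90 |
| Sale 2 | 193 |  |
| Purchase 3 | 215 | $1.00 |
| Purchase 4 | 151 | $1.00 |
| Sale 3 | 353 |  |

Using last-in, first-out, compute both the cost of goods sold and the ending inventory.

Sale 1 (146) [LIFO — newest first]: 94 @ $4.95 + 52 @ $5.65 = $759.10
Sale 2 (193) [LIFO — newest first]: 193 @ $2.90 = $559.70
Sale 3 (353) [LIFO — newest first]: 151 @ $1.00 + 202 @ $1.00 = $353.00
Total COGS = $759.10 + $559.70 + $353.00 = $1,671.80
Ending inventory: 131 @ $5.65 + 88 @ $2.90 + 13 @ $1.00 = $1,008.35
Check: goods available $2,680.15 = COGS $1,671.80 + ending $1,008.35

COGS = $1,671.80; ending inventory = $1,008.35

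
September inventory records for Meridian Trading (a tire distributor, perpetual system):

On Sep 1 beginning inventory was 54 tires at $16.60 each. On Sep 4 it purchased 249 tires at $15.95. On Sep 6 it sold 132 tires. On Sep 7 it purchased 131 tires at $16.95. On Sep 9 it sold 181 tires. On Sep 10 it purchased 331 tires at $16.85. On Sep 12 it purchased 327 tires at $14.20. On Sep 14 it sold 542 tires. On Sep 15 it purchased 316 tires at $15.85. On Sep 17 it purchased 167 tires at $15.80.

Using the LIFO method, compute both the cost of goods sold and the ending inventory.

COGS = $13,389.50; ending inventory = $11,566.85

Sep 6, 132 sold [LIFO — newest first]: 132 @ $15.95 = $2,105.40
Sep 9, 181 sold [LIFO — newest first]: 131 @ $16.95 + 50 @ $15.95 = $3,017.95
Sep 14, 542 sold [LIFO — newest first]: 327 @ $14.20 + 215 @ $16.85 = $8,266.15
Total COGS = $2,105.40 + $3,017.95 + $8,266.15 = $13,389.50
Ending inventory: 54 @ $16.60 + 67 @ $15.95 + 116 @ $16.85 + 316 @ $15.85 + 167 @ $15.80 = $11,566.85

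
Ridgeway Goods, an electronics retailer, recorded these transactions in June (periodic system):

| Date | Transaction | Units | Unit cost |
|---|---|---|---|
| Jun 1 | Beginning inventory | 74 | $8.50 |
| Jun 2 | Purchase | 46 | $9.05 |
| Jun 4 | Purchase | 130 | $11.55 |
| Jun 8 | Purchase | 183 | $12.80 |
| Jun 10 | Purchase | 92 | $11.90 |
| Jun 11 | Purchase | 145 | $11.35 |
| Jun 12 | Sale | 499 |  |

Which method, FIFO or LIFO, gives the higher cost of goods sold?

LIFO

FIFO COGS: 74 @ $8.50 + 46 @ $9.05 + 130 @ $11.55 + 183 @ $12.80 + 66 @ $11.90 = $5,674.60
LIFO COGS: 145 @ $11.35 + 92 @ $11.90 + 183 @ $12.80 + 79 @ $11.55 = $5,995.40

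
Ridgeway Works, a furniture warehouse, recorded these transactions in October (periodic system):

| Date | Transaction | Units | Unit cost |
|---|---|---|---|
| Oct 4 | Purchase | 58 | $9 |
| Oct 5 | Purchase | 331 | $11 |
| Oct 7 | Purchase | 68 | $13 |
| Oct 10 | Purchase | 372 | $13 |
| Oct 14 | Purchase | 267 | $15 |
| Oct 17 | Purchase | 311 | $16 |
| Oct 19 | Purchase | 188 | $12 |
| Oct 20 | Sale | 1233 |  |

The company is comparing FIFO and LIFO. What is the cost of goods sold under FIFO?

FIFO COGS: 58 @ $9 + 331 @ $11 + 68 @ $13 + 372 @ $13 + 267 @ $15 + 137 @ $16 = $16,080
LIFO COGS: 188 @ $12 + 311 @ $16 + 267 @ $15 + 372 @ $13 + 68 @ $13 + 27 @ $11 = $17,254

COGS = $16,080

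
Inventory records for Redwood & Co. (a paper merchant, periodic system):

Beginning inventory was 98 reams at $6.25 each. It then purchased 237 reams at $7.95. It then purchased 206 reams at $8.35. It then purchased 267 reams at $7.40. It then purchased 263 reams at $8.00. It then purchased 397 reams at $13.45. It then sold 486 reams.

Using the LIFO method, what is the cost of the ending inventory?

Sale 1 (486) [LIFO — newest first]: 397 @ $13.45 + 89 @ $8.00 = $6,051.65
Ending inventory: 98 @ $6.25 + 237 @ $7.95 + 206 @ $8.35 + 267 @ $7.40 + 174 @ $8.00 = $7,584.55

Ending inventory = $7,584.55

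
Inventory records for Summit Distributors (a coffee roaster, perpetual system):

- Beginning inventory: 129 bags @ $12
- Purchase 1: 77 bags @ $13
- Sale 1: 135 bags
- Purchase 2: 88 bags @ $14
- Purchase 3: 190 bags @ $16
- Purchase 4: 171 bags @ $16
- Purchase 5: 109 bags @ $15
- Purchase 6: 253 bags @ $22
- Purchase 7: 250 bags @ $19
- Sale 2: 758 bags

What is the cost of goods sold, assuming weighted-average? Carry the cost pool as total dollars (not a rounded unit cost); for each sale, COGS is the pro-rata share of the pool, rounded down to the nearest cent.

After Beginning: 129 on hand, pool $1,548.00 (≈ $12.0000 each)
After Purchase 1: 206 on hand, pool $2,549.00 (≈ $12.3738 each)
Sale 1, sell 135: 135/206 × $2,549.00 → $1,670.46
After Purchase 2: 159 on hand, pool $2,110.54 (≈ $13.2738 each)
After Purchase 3: 349 on hand, pool $5,150.54 (≈ $14.7580 each)
After Purchase 4: 520 on hand, pool $7,886.54 (≈ $15.1664 each)
After Purchase 5: 629 on hand, pool $9,521.54 (≈ $15.1376 each)
After Purchase 6: 882 on hand, pool $15,087.54 (≈ $17.1061 each)
After Purchase 7: 1132 on hand, pool $19,837.54 (≈ $17.5243 each)
Sale 2, sell 758: 758/1132 × $19,837.54 → $13,283.44
Total COGS = $1,670.46 + $13,283.44 = $14,953.90
Ending inventory (cost pool remaining) = $6,554.10
Check: goods available $21,508.00 = COGS $14,953.90 + ending $6,554.10

COGS = $14,953.90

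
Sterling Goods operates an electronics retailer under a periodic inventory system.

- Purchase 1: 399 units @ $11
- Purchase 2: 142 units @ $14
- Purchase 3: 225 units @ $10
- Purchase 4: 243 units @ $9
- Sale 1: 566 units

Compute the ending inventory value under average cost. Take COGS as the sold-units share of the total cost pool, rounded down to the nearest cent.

Sale 1, sell 566: 566/1009 × $10,814.00 → $6,066.12
Ending inventory (cost pool remaining) = $4,747.88

Ending inventory = $4,747.88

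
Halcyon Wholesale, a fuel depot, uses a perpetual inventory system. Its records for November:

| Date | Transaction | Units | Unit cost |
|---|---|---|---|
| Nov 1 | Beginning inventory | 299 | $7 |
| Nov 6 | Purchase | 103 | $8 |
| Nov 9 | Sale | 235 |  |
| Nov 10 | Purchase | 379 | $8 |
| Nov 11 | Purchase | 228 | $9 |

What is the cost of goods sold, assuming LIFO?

Nov 9, 235 sold [LIFO — newest first]: 103 @ $8 + 132 @ $7 = $1,748
Ending inventory: 167 @ $7 + 379 @ $8 + 228 @ $9 = $6,253

COGS = $1,748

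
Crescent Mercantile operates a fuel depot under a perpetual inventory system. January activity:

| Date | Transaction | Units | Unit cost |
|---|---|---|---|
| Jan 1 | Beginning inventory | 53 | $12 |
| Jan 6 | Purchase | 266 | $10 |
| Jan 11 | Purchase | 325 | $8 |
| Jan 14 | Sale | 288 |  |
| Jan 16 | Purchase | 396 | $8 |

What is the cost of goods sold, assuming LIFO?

Jan 14, 288 sold [LIFO — newest first]: 288 @ $8 = $2,304
Ending inventory: 53 @ $12 + 266 @ $10 + 37 @ $8 + 396 @ $8 = $6,760

COGS = $2,304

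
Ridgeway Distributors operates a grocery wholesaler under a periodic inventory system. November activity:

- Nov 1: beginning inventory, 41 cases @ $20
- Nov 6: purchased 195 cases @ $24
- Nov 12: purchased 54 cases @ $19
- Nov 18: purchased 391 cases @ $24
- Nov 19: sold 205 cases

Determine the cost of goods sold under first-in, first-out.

COGS = $4,756

Nov 19, 205 sold [FIFO — oldest first]: 41 @ $20 + 164 @ $24 = $4,756
Ending inventory: 31 @ $24 + 54 @ $19 + 391 @ $24 = $11,154
Check: goods available $15,910 = COGS $4,756 + ending $11,154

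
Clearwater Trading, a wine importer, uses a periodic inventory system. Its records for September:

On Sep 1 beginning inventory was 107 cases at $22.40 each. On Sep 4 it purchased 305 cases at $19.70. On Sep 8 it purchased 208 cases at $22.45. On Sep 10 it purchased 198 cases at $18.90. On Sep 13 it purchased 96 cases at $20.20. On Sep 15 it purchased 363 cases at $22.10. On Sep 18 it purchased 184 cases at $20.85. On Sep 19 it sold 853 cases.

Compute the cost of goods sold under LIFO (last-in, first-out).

Sep 19, 853 sold [LIFO — newest first]: 184 @ $20.85 + 363 @ $22.10 + 96 @ $20.20 + 198 @ $18.90 + 12 @ $22.45 = $17,809.50
Ending inventory: 107 @ $22.40 + 305 @ $19.70 + 196 @ $22.45 = $12,805.50
Check: goods available $30,615.00 = COGS $17,809.50 + ending $12,805.50

COGS = $17,809.50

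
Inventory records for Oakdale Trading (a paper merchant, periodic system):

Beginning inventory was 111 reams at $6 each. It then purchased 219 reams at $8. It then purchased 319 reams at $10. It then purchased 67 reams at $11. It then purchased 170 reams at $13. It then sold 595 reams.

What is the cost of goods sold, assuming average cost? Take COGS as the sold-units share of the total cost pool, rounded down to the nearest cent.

Sale 1, sell 595: 595/886 × $8,555.00 → $5,745.17
Ending inventory (cost pool remaining) = $2,809.83
Check: goods available $8,555.00 = COGS $5,745.17 + ending $2,809.83

COGS = $5,745.17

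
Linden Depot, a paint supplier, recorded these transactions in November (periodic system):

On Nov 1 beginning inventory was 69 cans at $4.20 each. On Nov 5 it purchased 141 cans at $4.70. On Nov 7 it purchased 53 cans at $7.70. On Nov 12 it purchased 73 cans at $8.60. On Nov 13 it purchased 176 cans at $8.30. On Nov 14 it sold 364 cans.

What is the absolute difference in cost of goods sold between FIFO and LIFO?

$567.30

FIFO COGS: 69 @ $4.20 + 141 @ $4.70 + 53 @ $7.70 + 73 @ $8.60 + 28 @ $8.30 = $2,220.80
LIFO COGS: 176 @ $8.30 + 73 @ $8.60 + 53 @ $7.70 + 62 @ $4.70 = $2,788.10
Difference = |$2,220.80 − $2,788.10| = $567.30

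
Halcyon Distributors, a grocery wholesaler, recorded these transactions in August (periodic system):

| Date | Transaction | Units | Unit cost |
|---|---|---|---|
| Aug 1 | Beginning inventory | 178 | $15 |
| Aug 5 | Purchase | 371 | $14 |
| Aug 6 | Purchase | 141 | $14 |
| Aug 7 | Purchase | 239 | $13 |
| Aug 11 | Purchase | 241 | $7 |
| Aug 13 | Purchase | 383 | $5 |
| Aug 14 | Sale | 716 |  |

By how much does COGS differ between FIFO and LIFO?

FIFO COGS: 178 @ $15 + 371 @ $14 + 141 @ $14 + 26 @ $13 = $10,176
LIFO COGS: 383 @ $5 + 241 @ $7 + 92 @ $13 = $4,798
Difference = |$10,176 − $4,798| = $5,378

$5,378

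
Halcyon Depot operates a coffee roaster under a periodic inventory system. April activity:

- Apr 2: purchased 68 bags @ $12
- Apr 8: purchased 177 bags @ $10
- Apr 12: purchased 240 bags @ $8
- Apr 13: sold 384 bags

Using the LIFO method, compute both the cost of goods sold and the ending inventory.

COGS = $3,360; ending inventory = $1,146

Apr 13, 384 sold [LIFO — newest first]: 240 @ $8 + 144 @ $10 = $3,360
Ending inventory: 68 @ $12 + 33 @ $10 = $1,146
Check: goods available $4,506 = COGS $3,360 + ending $1,146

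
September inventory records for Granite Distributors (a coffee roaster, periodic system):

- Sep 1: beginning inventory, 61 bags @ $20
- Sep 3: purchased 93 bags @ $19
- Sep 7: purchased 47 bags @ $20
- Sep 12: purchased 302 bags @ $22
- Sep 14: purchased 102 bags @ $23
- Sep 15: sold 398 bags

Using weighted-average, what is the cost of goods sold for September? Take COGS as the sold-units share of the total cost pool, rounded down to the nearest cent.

Sep 15, sell 398: 398/605 × $12,917.00 → $8,497.46
Ending inventory (cost pool remaining) = $4,419.54
Check: goods available $12,917.00 = COGS $8,497.46 + ending $4,419.54

COGS = $8,497.46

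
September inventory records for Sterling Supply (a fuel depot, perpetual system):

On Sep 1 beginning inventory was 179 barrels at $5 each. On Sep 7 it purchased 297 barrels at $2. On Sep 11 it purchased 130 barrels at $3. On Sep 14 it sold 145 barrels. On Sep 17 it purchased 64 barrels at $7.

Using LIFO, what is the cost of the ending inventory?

Sep 14, 145 sold [LIFO — newest first]: 130 @ $3 + 15 @ $2 = $420
Ending inventory: 179 @ $5 + 282 @ $2 + 64 @ $7 = $1,907
Check: goods available $2,327 = COGS $420 + ending $1,907

Ending inventory = $1,907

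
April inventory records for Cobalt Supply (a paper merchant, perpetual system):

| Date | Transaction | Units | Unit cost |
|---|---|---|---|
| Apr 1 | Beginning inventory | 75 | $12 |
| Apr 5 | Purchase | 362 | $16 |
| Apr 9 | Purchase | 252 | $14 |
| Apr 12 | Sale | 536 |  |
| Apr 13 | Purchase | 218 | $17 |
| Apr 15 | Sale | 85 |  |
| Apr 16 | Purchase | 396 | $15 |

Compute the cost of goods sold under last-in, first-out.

COGS = $9,517

Apr 12, 536 sold [LIFO — newest first]: 252 @ $14 + 284 @ $16 = $8,072
Apr 15, 85 sold [LIFO — newest first]: 85 @ $17 = $1,445
Total COGS = $8,072 + $1,445 = $9,517
Ending inventory: 75 @ $12 + 78 @ $16 + 133 @ $17 + 396 @ $15 = $10,349
Check: goods available $19,866 = COGS $9,517 + ending $10,349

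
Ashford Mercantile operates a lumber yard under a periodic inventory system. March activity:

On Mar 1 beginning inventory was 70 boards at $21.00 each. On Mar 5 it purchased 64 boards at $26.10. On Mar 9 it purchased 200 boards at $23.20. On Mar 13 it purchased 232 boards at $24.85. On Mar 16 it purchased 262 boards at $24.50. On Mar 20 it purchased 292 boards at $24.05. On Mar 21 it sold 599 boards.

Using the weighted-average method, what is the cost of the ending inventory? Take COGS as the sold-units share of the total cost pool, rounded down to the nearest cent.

Ending inventory = $12,553.87

Mar 21, sell 599: 599/1120 × $26,987.20 → $14,433.33
Ending inventory (cost pool remaining) = $12,553.87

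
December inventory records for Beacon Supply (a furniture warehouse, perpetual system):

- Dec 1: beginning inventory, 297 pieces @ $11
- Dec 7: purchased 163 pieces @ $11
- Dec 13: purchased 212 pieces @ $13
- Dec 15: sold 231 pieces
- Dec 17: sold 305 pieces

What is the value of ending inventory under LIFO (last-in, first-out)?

Dec 15, 231 sold [LIFO — newest first]: 212 @ $13 + 19 @ $11 = $2,965
Dec 17, 305 sold [LIFO — newest first]: 144 @ $11 + 161 @ $11 = $3,355
Total COGS = $2,965 + $3,355 = $6,320
Ending inventory: 136 @ $11 = $1,496
Check: goods available $7,816 = COGS $6,320 + ending $1,496

Ending inventory = $1,496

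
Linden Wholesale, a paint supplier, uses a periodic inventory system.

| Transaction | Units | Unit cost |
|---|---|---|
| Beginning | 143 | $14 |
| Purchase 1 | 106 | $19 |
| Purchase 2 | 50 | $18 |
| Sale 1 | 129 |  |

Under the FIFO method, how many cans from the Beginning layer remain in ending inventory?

Sale 1 (129) [FIFO — oldest first]: 129 @ $14 = $1,806
Ending inventory: 14 @ $14 + 106 @ $19 + 50 @ $18 = $3,110

14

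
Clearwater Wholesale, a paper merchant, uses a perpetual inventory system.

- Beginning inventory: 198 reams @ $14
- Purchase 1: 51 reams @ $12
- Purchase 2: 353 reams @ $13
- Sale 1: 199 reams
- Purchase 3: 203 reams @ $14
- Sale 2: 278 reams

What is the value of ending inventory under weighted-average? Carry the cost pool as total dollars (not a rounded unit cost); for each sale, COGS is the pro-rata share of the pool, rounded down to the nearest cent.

Ending inventory = $4,427.14

After Beginning: 198 on hand, pool $2,772.00 (≈ $14.0000 each)
After Purchase 1: 249 on hand, pool $3,384.00 (≈ $13.5904 each)
After Purchase 2: 602 on hand, pool $7,973.00 (≈ $13.2442 each)
Sale 1, sell 199: 199/602 × $7,973.00 → $2,635.59
After Purchase 3: 606 on hand, pool $8,179.41 (≈ $13.4974 each)
Sale 2, sell 278: 278/606 × $8,179.41 → $3,752.27
Total COGS = $2,635.59 + $3,752.27 = $6,387.86
Ending inventory (cost pool remaining) = $4,427.14
Check: goods available $10,815.00 = COGS $6,387.86 + ending $4,427.14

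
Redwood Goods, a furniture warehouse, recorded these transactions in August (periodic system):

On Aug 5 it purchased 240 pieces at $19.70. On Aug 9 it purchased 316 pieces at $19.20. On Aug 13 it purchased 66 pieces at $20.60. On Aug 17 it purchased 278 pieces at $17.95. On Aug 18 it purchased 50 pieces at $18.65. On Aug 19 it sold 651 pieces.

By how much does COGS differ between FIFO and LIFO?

$458.75

FIFO COGS: 240 @ $19.70 + 316 @ $19.20 + 66 @ $20.60 + 29 @ $17.95 = $12,675.35
LIFO COGS: 50 @ $18.65 + 278 @ $17.95 + 66 @ $20.60 + 257 @ $19.20 = $12,216.60
Difference = |$12,675.35 − $12,216.60| = $458.75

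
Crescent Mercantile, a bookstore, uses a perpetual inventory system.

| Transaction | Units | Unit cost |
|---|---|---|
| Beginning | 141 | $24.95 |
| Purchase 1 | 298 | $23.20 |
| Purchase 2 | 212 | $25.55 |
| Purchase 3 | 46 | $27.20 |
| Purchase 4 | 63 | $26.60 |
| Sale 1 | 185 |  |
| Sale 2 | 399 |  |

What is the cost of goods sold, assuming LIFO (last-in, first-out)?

COGS = $14,445.20

Sale 1 (185) [LIFO — newest first]: 63 @ $26.60 + 46 @ $27.20 + 76 @ $25.55 = $4,868.80
Sale 2 (399) [LIFO — newest first]: 136 @ $25.55 + 263 @ $23.20 = $9,576.40
Total COGS = $4,868.80 + $9,576.40 = $14,445.20
Ending inventory: 141 @ $24.95 + 35 @ $23.20 = $4,329.95
Check: goods available $18,775.15 = COGS $14,445.20 + ending $4,329.95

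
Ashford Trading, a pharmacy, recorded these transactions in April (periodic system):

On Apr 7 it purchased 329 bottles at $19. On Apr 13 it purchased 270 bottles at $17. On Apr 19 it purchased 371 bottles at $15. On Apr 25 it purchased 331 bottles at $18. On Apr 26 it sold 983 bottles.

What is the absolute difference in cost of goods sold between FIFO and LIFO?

$318

FIFO COGS: 329 @ $19 + 270 @ $17 + 371 @ $15 + 13 @ $18 = $16,640
LIFO COGS: 331 @ $18 + 371 @ $15 + 270 @ $17 + 11 @ $19 = $16,322
Difference = |$16,640 − $16,322| = $318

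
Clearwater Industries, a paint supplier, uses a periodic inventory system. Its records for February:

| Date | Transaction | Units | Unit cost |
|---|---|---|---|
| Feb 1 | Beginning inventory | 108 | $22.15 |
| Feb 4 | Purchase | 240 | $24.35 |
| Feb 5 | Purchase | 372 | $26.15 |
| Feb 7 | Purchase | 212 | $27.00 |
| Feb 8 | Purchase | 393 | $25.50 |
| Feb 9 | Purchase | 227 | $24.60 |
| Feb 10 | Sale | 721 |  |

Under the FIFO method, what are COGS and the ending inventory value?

COGS = $17,991.00; ending inventory = $21,302.70

Feb 10, 721 sold [FIFO — oldest first]: 108 @ $22.15 + 240 @ $24.35 + 372 @ $26.15 + 1 @ $27.00 = $17,991.00
Ending inventory: 211 @ $27.00 + 393 @ $25.50 + 227 @ $24.60 = $21,302.70
Check: goods available $39,293.70 = COGS $17,991.00 + ending $21,302.70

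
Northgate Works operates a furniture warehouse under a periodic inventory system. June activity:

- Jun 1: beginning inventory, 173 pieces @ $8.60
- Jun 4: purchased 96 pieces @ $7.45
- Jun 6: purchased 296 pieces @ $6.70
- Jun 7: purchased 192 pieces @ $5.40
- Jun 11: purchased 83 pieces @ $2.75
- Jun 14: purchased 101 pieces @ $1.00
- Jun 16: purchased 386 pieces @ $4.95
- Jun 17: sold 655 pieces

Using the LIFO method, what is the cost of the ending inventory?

Jun 17, 655 sold [LIFO — newest first]: 386 @ $4.95 + 101 @ $1.00 + 83 @ $2.75 + 85 @ $5.40 = $2,698.95
Ending inventory: 173 @ $8.60 + 96 @ $7.45 + 296 @ $6.70 + 107 @ $5.40 = $4,764.00

Ending inventory = $4,764.00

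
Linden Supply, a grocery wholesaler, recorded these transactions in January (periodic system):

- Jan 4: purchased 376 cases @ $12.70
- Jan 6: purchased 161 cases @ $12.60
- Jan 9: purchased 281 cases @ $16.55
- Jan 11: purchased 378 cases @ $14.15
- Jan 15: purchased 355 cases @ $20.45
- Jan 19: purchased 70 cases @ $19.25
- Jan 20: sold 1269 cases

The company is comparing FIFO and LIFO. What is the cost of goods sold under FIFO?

FIFO COGS: 376 @ $12.70 + 161 @ $12.60 + 281 @ $16.55 + 378 @ $14.15 + 73 @ $20.45 = $18,295.90
LIFO COGS: 70 @ $19.25 + 355 @ $20.45 + 378 @ $14.15 + 281 @ $16.55 + 161 @ $12.60 + 24 @ $12.70 = $20,939.90

COGS = $18,295.90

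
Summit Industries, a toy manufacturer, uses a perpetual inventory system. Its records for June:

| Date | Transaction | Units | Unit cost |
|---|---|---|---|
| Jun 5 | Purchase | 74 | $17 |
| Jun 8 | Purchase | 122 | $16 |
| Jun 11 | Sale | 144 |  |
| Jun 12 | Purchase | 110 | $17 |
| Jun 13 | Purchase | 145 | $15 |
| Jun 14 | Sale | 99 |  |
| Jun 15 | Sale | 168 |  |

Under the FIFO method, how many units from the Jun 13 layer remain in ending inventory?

Jun 11, 144 sold [FIFO — oldest first]: 74 @ $17 + 70 @ $16 = $2,378
Jun 14, 99 sold [FIFO — oldest first]: 52 @ $16 + 47 @ $17 = $1,631
Jun 15, 168 sold [FIFO — oldest first]: 63 @ $17 + 105 @ $15 = $2,646
Total COGS = $2,378 + $1,631 + $2,646 = $6,655
Ending inventory: 40 @ $15 = $600
Check: goods available $7,255 = COGS $6,655 + ending $600

40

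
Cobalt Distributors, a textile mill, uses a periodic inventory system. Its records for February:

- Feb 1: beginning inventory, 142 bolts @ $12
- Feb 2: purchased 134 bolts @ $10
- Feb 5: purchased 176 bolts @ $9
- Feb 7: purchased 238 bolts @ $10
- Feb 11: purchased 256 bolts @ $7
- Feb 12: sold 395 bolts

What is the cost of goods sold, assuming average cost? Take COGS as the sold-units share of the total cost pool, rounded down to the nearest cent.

Feb 12, sell 395: 395/946 × $8,800.00 → $3,674.41
Ending inventory (cost pool remaining) = $5,125.59

COGS = $3,674.41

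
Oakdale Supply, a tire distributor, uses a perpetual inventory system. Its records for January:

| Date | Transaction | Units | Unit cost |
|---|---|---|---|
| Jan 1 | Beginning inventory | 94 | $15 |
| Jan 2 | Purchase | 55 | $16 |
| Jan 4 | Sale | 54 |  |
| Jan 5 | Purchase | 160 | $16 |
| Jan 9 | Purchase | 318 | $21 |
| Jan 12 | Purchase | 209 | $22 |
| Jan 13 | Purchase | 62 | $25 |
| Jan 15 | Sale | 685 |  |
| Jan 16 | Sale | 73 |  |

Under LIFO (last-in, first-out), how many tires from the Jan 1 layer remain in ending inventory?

86

Jan 4, 54 sold [LIFO — newest first]: 54 @ $16 = $864
Jan 15, 685 sold [LIFO — newest first]: 62 @ $25 + 209 @ $22 + 318 @ $21 + 96 @ $16 = $14,362
Jan 16, 73 sold [LIFO — newest first]: 64 @ $16 + 1 @ $16 + 8 @ $15 = $1,160
Total COGS = $864 + $14,362 + $1,160 = $16,386
Ending inventory: 86 @ $15 = $1,290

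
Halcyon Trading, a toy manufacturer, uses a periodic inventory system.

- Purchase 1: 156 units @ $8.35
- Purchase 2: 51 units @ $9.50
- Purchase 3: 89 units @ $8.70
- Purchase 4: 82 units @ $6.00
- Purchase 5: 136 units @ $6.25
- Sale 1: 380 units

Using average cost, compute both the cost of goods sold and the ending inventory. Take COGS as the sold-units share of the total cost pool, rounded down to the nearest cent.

Sale 1, sell 380: 380/514 × $3,903.40 → $2,885.78
Ending inventory (cost pool remaining) = $1,017.62
Check: goods available $3,903.40 = COGS $2,885.78 + ending $1,017.62

COGS = $2,885.78; ending inventory = $1,017.62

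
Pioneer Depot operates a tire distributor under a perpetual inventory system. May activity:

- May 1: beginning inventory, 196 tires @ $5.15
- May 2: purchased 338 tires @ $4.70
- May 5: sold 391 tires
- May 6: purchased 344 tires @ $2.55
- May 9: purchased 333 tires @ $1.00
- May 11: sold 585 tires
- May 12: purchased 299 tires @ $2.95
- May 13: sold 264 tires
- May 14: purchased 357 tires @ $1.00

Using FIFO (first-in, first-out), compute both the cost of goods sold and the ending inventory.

May 5, 391 sold [FIFO — oldest first]: 196 @ $5.15 + 195 @ $4.70 = $1,925.90
May 11, 585 sold [FIFO — oldest first]: 143 @ $4.70 + 344 @ $2.55 + 98 @ $1.00 = $1,647.30
May 13, 264 sold [FIFO — oldest first]: 235 @ $1.00 + 29 @ $2.95 = $320.55
Total COGS = $1,925.90 + $1,647.30 + $320.55 = $3,893.75
Ending inventory: 270 @ $2.95 + 357 @ $1.00 = $1,153.50
Check: goods available $5,047.25 = COGS $3,893.75 + ending $1,153.50

COGS = $3,893.75; ending inventory = $1,153.50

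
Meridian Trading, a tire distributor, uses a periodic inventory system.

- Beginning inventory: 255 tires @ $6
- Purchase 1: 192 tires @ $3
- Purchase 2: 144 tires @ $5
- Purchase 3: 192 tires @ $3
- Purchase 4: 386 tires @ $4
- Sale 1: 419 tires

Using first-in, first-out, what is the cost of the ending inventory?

Sale 1 (419) [FIFO — oldest first]: 255 @ $6 + 164 @ $3 = $2,022
Ending inventory: 28 @ $3 + 144 @ $5 + 192 @ $3 + 386 @ $4 = $2,924

Ending inventory = $2,924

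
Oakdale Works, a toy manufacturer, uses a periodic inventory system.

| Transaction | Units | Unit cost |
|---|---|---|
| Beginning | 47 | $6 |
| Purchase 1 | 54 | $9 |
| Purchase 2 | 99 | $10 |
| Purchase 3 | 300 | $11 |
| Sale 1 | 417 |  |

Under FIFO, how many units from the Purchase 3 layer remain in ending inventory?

83

Sale 1 (417) [FIFO — oldest first]: 47 @ $6 + 54 @ $9 + 99 @ $10 + 217 @ $11 = $4,145
Ending inventory: 83 @ $11 = $913
Check: goods available $5,058 = COGS $4,145 + ending $913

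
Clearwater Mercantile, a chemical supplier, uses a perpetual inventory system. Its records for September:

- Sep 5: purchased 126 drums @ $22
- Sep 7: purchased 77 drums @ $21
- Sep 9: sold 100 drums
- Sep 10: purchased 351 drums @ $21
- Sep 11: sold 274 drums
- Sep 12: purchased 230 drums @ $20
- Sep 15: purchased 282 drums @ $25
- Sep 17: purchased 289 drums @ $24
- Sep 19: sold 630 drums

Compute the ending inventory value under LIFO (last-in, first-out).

Sep 9, 100 sold [LIFO — newest first]: 77 @ $21 + 23 @ $22 = $2,123
Sep 11, 274 sold [LIFO — newest first]: 274 @ $21 = $5,754
Sep 19, 630 sold [LIFO — newest first]: 289 @ $24 + 282 @ $25 + 59 @ $20 = $15,166
Total COGS = $2,123 + $5,754 + $15,166 = $23,043
Ending inventory: 103 @ $22 + 77 @ $21 + 171 @ $20 = $7,303

Ending inventory = $7,303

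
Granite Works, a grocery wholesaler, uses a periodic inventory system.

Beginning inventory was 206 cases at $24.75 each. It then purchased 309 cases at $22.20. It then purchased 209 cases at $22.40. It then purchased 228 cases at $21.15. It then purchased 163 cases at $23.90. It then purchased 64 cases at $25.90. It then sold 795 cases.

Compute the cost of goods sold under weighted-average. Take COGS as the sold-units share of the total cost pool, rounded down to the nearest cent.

COGS = $18,216.49

Sale 1, sell 795: 795/1179 × $27,015.40 → $18,216.49
Ending inventory (cost pool remaining) = $8,798.91
Check: goods available $27,015.40 = COGS $18,216.49 + ending $8,798.91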